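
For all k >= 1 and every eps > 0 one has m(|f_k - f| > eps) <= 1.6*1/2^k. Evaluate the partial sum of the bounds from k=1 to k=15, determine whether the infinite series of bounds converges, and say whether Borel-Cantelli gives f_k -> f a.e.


Step 1: List the terms 1.6*1/2^k for k = 1 to 15:
  k=1: 0.8
  k=2: 0.4
  k=3: 0.2
  k=4: 0.1
  k=5: 0.05
  k=6: 0.025
  k=7: 0.0125
  k=8: 0.00625
  k=9: 0.003125
  k=10: 0.001563
  k=11: 7.812500e-04
  k=12: 3.906250e-04
  k=13: 1.953125e-04
  k=14: 9.765625e-05
  k=15: 4.882813e-05
Step 2: Partial sum = 0.8 + 0.4 + 0.2 + 0.1 + 0.05 + 0.025 + 0.0125 + 0.00625 + 0.003125 + 0.001563 + 7.812500e-04 + 3.906250e-04 + 1.953125e-04 + 9.765625e-05 + 4.882813e-05
     = 1.599951
Step 3: The full series sum_(k>=1) 1.6*1/2^k converges (geometric series with ratio 1/2 < 1; a constant multiple of a convergent series converges).
Step 4: Fix eps > 0. Since sum_k m(|f_k - f| > eps) < infinity, the Borel-Cantelli lemma gives
        m(limsup_k {|f_k - f| > eps}) = 0, i.e. for a.e. x, |f_k(x) - f(x)| <= eps for all large k.
        Applying this with eps = 1/j for j = 1, 2, ... and intersecting the countably many full-measure sets,
        for a.e. x we get limsup_k |f_k(x) - f(x)| <= 1/j for every j, hence f_k -> f almost everywhere.
Conclusion: series converges; Borel-Cantelli yields f_k -> f a.e.


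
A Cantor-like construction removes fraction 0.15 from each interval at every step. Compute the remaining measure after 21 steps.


Step 1: At each step, fraction remaining = 1 - 0.15 = 0.85
Step 2: After 21 steps, measure = (0.85)^21
Result = 0.032946


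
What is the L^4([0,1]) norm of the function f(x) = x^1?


Step 1: ||f||_4 = (integral_0^1 |x^1|^4 dx)^(1/4)
     = (integral_0^1 x^4 dx)^(1/4)
Step 2: integral_0^1 x^4 dx = [x^5/(5)] from 0 to 1 = 1^5/5
     = 1/5 = 0.2
Step 3: ||f||_4 = (0.2)^(1/4) = 0.66874


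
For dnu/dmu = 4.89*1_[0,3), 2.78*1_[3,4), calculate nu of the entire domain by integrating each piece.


Integrate each piece of the Radon-Nikodym derivative:
Step 1: integral_0^3 4.89 dx = 4.89*(3-0) = 4.89*3 = 14.67
Step 2: integral_3^4 2.78 dx = 2.78*(4-3) = 2.78*1 = 2.78
Total: 14.67 + 2.78 = 17.45


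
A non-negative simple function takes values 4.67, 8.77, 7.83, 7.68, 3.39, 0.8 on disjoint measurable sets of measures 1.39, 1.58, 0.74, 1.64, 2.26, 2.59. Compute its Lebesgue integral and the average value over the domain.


Step 1: Integral = sum(value_i * measure_i)
= 4.67*1.39 + 8.77*1.58 + 7.83*0.74 + 7.68*1.64 + 3.39*2.26 + 0.8*2.59
= 6.4913 + 13.8566 + 5.7942 + 12.5952 + 7.6614 + 2.072
= 48.4707
Step 2: Total measure of domain = 1.39 + 1.58 + 0.74 + 1.64 + 2.26 + 2.59 = 10.2
Step 3: Average value = 48.4707 / 10.2 = 4.752029


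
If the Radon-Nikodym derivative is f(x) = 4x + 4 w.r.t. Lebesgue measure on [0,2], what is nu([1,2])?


nu(A) = integral_A (dnu/dmu) dmu = integral_1^2 (4x + 4) dx
Step 1: Antiderivative F(x) = (4/2)x^2 + 4x
Step 2: F(2) = (4/2)*2^2 + 4*2 = 8 + 8 = 16
Step 3: F(1) = (4/2)*1^2 + 4*1 = 2 + 4 = 6
Step 4: nu([1,2]) = F(2) - F(1) = 16 - 6 = 10


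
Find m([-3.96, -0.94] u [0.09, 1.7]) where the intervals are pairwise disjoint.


For pairwise disjoint intervals, m(union) = sum of lengths.
= (-0.94 - -3.96) + (1.7 - 0.09)
= 3.02 + 1.61
= 4.63


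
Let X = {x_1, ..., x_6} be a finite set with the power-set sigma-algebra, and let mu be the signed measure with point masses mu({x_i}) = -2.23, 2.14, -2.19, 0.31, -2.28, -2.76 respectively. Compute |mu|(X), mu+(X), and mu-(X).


Step 1: Every measurable set is a union of atoms (the cells / points), so a Hahn decomposition is
  obtained by grouping atoms by sign: P = union of atoms with mu > 0, N = union of the remaining atoms.
  Atoms in P (indices): 2, 4;  atoms in N (indices): 1, 3, 5, 6
  Positive values: 2.14, 0.31
  Negative values: -2.23, -2.19, -2.28, -2.76
Step 2: mu+(X) = mu(P) = sum of positive atom values = 2.45
Step 3: mu-(X) = -mu(N) = sum of |negative atom values| = 9.46
Step 4: |mu|(X) = mu+(X) + mu-(X) = 2.45 + 9.46 = 11.91


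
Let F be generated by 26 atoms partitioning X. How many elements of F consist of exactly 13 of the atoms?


Each element of F is a union of some subset of the 26 atoms.
Elements that are unions of exactly 13 atoms correspond to 13-element subsets of the 26 atoms.
Count = C(26, 13) = 26! / (13! * 13!) = 10400600.


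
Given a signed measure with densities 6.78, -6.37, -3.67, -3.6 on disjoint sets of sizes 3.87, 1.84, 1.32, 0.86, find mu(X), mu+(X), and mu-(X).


Step 1: Compute signed measure on each set:
  Set 1: 6.78 * 3.87 = 26.2386
  Set 2: -6.37 * 1.84 = -11.7208
  Set 3: -3.67 * 1.32 = -4.8444
  Set 4: -3.6 * 0.86 = -3.096
Step 2: Total signed measure = (26.2386) + (-11.7208) + (-4.8444) + (-3.096)
     = 6.5774
Step 3: Positive part mu+(X) = sum of positive contributions = 26.2386
Step 4: Negative part mu-(X) = |sum of negative contributions| = 19.6612


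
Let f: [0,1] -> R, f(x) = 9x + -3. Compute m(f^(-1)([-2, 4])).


f^(-1)([-2, 4]) = {x : -2 <= 9x + -3 <= 4}
Solving: (-2 - -3)/9 <= x <= (4 - -3)/9
= [0.111111, 0.777778]
Intersecting with [0,1]: [0.111111, 0.777778]
Measure = 0.777778 - 0.111111 = 0.666667


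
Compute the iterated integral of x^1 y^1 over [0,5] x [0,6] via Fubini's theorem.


By Fubini's theorem, the double integral factors as a product of single integrals:
Step 1: integral_0^5 x^1 dx = [x^2/2] from 0 to 5
     = 5^2/2 = 12.5
Step 2: integral_0^6 y^1 dy = [y^2/2] from 0 to 6
     = 6^2/2 = 18
Step 3: Double integral = 12.5 * 18 = 225


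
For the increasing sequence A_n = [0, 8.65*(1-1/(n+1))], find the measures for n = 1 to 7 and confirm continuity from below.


By continuity of measure from below: if A_n increases to A, then m(A_n) -> m(A).
Here A = [0, 8.65], so m(A) = 8.65
Step 1: a_1 = 8.65*(1 - 1/2) = 4.325, m(A_1) = 4.325
Step 2: a_2 = 8.65*(1 - 1/3) = 5.7667, m(A_2) = 5.7667
Step 3: a_3 = 8.65*(1 - 1/4) = 6.4875, m(A_3) = 6.4875
Step 4: a_4 = 8.65*(1 - 1/5) = 6.92, m(A_4) = 6.92
Step 5: a_5 = 8.65*(1 - 1/6) = 7.2083, m(A_5) = 7.2083
Step 6: a_6 = 8.65*(1 - 1/7) = 7.4143, m(A_6) = 7.4143
Step 7: a_7 = 8.65*(1 - 1/8) = 7.5688, m(A_7) = 7.5688
Limit: m(A_n) -> m([0,8.65]) = 8.65


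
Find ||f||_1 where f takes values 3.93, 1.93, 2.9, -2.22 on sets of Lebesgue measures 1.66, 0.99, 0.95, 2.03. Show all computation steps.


Step 1: Compute |f_i|^1 for each value:
  |3.93|^1 = 3.93
  |1.93|^1 = 1.93
  |2.9|^1 = 2.9
  |-2.22|^1 = 2.22
Step 2: Multiply by measures and sum:
  3.93 * 1.66 = 6.5238
  1.93 * 0.99 = 1.9107
  2.9 * 0.95 = 2.755
  2.22 * 2.03 = 4.5066
Sum = 6.5238 + 1.9107 + 2.755 + 4.5066 = 15.6961
Step 3: Take the p-th root:
||f||_1 = (15.6961)^(1/1) = 15.6961


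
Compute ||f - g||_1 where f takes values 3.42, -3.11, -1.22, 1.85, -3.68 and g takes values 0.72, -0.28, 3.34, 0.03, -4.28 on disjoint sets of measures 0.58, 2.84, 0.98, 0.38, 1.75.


Step 1: Compute differences f_i - g_i:
  3.42 - 0.72 = 2.7
  -3.11 - -0.28 = -2.83
  -1.22 - 3.34 = -4.56
  1.85 - 0.03 = 1.82
  -3.68 - -4.28 = 0.6
Step 2: Compute |diff|^1 * measure for each set:
  |2.7|^1 * 0.58 = 2.7 * 0.58 = 1.566
  |-2.83|^1 * 2.84 = 2.83 * 2.84 = 8.0372
  |-4.56|^1 * 0.98 = 4.56 * 0.98 = 4.4688
  |1.82|^1 * 0.38 = 1.82 * 0.38 = 0.6916
  |0.6|^1 * 1.75 = 0.6 * 1.75 = 1.05
Step 3: Sum = 15.8136
Step 4: ||f-g||_1 = (15.8136)^(1/1) = 15.8136


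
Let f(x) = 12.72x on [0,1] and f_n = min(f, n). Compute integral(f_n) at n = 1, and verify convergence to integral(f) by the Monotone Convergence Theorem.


f(x) = 12.72x on [0,1]; f_n(x) = min(12.72x, n). At n = 1:
Step 1: f(x) reaches 1 at x = 1/12.72 = 0.078616
Step 2: integral(f_1) = integral(12.72x, 0, 0.078616) + integral(1, 0.078616, 1)
       = 12.72*0.078616^2/2 + 1*(1 - 0.078616)
       = 0.039308 + 0.921384
       = 0.960692
Step 3: As n -> infinity, f_n increases to f, so by MCT integral(f_n) -> integral(f) = 12.72/2 = 6.36.
Convergence: integral(f_1) = 0.960692 -> 6.36 as n -> infinity


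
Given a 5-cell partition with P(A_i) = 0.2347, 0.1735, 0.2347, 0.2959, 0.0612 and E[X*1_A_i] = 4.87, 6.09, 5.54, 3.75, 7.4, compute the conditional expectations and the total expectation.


For each cell A_i: E[X|A_i] = E[X*1_A_i] / P(A_i)
Step 1: E[X|A_1] = 4.87 / 0.2347 = 20.749893
Step 2: E[X|A_2] = 6.09 / 0.1735 = 35.100865
Step 3: E[X|A_3] = 5.54 / 0.2347 = 23.604602
Step 4: E[X|A_4] = 3.75 / 0.2959 = 12.6732
Step 5: E[X|A_5] = 7.4 / 0.0612 = 120.915033
Verification: E[X] = sum E[X*1_A_i] = 4.87 + 6.09 + 5.54 + 3.75 + 7.4 = 27.65


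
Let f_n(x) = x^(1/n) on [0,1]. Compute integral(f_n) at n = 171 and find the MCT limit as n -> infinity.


At n = 171: f_171(x) = x^(1/171).
Step 1: integral(x^(1/171), 0, 1) = [x^(1/171+1) / (1/171+1)] from 0 to 1
     = 1 / (1/171 + 1) = 1 / ((171+1)/171) = 171/(171+1)
     = 171/172 = 0.994186
Step 2: As n -> infinity, f_n(x) = x^(1/n) -> 1 for x in (0,1], and f_n is increasing in n.
By MCT, lim_n integral(f_n) = integral(lim_n f_n) = integral(1, 0, 1) = 1.
Step 3: Verify convergence: 171/172 = 0.994186 -> 1


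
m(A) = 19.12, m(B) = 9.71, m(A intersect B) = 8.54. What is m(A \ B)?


m(A \ B) = m(A) - m(A n B)
= 19.12 - 8.54
= 10.58


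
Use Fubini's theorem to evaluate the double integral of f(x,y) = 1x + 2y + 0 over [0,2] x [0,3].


By Fubini, integrate in x first, then y.
Step 1: Fix y, integrate over x in [0,2]:
  integral(1x + 2y + 0, x=0..2)
  = 1*(2^2 - 0^2)/2 + (2y + 0)*(2 - 0)
  = 2 + (2y + 0)*2
  = 2 + 4y + 0
  = 2 + 4y
Step 2: Integrate over y in [0,3]:
  integral(2 + 4y, y=0..3)
  = 2*3 + 4*(3^2 - 0^2)/2
  = 6 + 18
  = 24


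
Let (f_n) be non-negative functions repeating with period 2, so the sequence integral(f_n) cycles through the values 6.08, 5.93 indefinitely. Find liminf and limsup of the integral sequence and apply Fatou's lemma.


The sequence (integral(f_n)) is periodic with period 2, repeating the values 6.08, 5.93 indefinitely.
Step 1: For a periodic sequence, every tail (a_m, a_(m+1), ...) contains all 2 period values infinitely often.
Step 2: Hence inf of every tail = min of the period values = min(6.08, 5.93) = 5.93.
        liminf_n integral(f_n) = sup over m of (inf of tail from m) = 5.93.
Step 3: Similarly sup of every tail = max of the period values = 6.08.
        limsup_n integral(f_n) = 6.08.
Step 4: Fatou's lemma: integral(liminf_n f_n) <= liminf_n integral(f_n) = 5.93.
        So the integral of the pointwise liminf is at most 5.93.


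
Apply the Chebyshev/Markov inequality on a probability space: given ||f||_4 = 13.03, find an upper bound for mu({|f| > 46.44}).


Chebyshev/Markov inequality: mu(|f| > eps) <= (||f||_p / eps)^p
Step 1: ||f||_4 / eps = 13.03 / 46.44 = 0.280577
Step 2: Raise to power p = 4:
  (0.280577)^4 = 0.006197
Step 3: Therefore mu(|f| > 46.44) <= 0.006197


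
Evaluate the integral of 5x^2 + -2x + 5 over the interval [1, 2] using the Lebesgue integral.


The Lebesgue integral of a Riemann-integrable function agrees with the Riemann integral.
Antiderivative F(x) = (5/3)x^3 + (-2/2)x^2 + 5x
F(2) = (5/3)*2^3 + (-2/2)*2^2 + 5*2
     = (5/3)*8 + (-2/2)*4 + 5*2
     = 13.333333 + -4 + 10
     = 19.333333
F(1) = 5.666667
Integral = F(2) - F(1) = 19.333333 - 5.666667 = 13.666667


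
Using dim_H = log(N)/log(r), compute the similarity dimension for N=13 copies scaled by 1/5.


For a self-similar set with N copies scaled by 1/r:
dim_H = log(N)/log(r) = log(13)/log(5)
= 2.564949/1.609438
= 1.593693


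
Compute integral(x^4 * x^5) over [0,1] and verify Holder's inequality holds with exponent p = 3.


Step 1: Exact integral of f*g = integral(x^9, 0, 1) = 1/10
     = 0.1
Step 2: Holder bound with p=3, q=1.5:
  ||f||_p = (integral x^12 dx)^(1/3) = (1/13)^(1/3) = 0.42529
  ||g||_q = (integral x^7.5 dx)^(1/1.5) = (1/8.5)^(1/1.5) = 0.240097
Step 3: Holder bound = ||f||_p * ||g||_q = 0.42529 * 0.240097 = 0.102111
Verification: 0.1 <= 0.102111 (Holder holds)


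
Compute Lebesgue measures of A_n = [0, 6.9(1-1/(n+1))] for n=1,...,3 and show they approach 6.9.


By continuity of measure from below: if A_n increases to A, then m(A_n) -> m(A).
Here A = [0, 6.9], so m(A) = 6.9
Step 1: a_1 = 6.9*(1 - 1/2) = 3.45, m(A_1) = 3.45
Step 2: a_2 = 6.9*(1 - 1/3) = 4.6, m(A_2) = 4.6
Step 3: a_3 = 6.9*(1 - 1/4) = 5.175, m(A_3) = 5.175
Limit: m(A_n) -> m([0,6.9]) = 6.9


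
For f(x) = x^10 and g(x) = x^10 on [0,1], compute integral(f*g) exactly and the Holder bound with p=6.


Step 1: Exact integral of f*g = integral(x^20, 0, 1) = 1/21
     = 0.047619
Step 2: Holder bound with p=6, q=1.2:
  ||f||_p = (integral x^60 dx)^(1/6) = (1/61)^(1/6) = 0.504017
  ||g||_q = (integral x^12 dx)^(1/1.2) = (1/13)^(1/1.2) = 0.117954
Step 3: Holder bound = ||f||_p * ||g||_q = 0.504017 * 0.117954 = 0.059451
Verification: 0.047619 <= 0.059451 (Holder holds)


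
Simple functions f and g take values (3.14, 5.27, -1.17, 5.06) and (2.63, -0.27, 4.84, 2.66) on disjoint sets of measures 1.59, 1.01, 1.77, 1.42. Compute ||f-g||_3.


Step 1: Compute differences f_i - g_i:
  3.14 - 2.63 = 0.51
  5.27 - -0.27 = 5.54
  -1.17 - 4.84 = -6.01
  5.06 - 2.66 = 2.4
Step 2: Compute |diff|^3 * measure for each set:
  |0.51|^3 * 1.59 = 0.132651 * 1.59 = 0.210915
  |5.54|^3 * 1.01 = 170.031464 * 1.01 = 171.731779
  |-6.01|^3 * 1.77 = 217.081801 * 1.77 = 384.234788
  |2.4|^3 * 1.42 = 13.824 * 1.42 = 19.63008
Step 3: Sum = 575.807561
Step 4: ||f-g||_3 = (575.807561)^(1/3) = 8.319409


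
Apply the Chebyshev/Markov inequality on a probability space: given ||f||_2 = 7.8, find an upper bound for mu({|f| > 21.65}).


Chebyshev/Markov inequality: mu(|f| > eps) <= (||f||_p / eps)^p
Step 1: ||f||_2 / eps = 7.8 / 21.65 = 0.360277
Step 2: Raise to power p = 2:
  (0.360277)^2 = 0.1298
Step 3: Therefore mu(|f| > 21.65) <= 0.1298


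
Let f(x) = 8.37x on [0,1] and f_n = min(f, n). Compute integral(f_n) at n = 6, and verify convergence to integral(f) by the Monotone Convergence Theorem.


f(x) = 8.37x on [0,1]; f_n(x) = min(8.37x, n). At n = 6:
Step 1: f(x) reaches 6 at x = 6/8.37 = 0.716846
Step 2: integral(f_6) = integral(8.37x, 0, 0.716846) + integral(6, 0.716846, 1)
       = 8.37*0.716846^2/2 + 6*(1 - 0.716846)
       = 2.150538 + 1.698925
       = 3.849462
Step 3: As n -> infinity, f_n increases to f, so by MCT integral(f_n) -> integral(f) = 8.37/2 = 4.185.
Convergence: integral(f_6) = 3.849462 -> 4.185 as n -> infinity


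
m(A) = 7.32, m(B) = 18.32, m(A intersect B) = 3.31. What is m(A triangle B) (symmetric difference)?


m(A Delta B) = m(A) + m(B) - 2*m(A n B)
= 7.32 + 18.32 - 2*3.31
= 7.32 + 18.32 - 6.62
= 19.02


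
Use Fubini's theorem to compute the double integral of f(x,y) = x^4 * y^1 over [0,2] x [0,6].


By Fubini's theorem, the double integral factors as a product of single integrals:
Step 1: integral_0^2 x^4 dx = [x^5/5] from 0 to 2
     = 2^5/5 = 6.4
Step 2: integral_0^6 y^1 dy = [y^2/2] from 0 to 6
     = 6^2/2 = 18
Step 3: Double integral = 6.4 * 18 = 115.2


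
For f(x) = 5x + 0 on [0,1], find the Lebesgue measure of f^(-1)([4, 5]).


f^(-1)([4, 5]) = {x : 4 <= 5x + 0 <= 5}
Solving: (4 - 0)/5 <= x <= (5 - 0)/5
= [0.8, 1]
Intersecting with [0,1]: [0.8, 1]
Measure = 1 - 0.8 = 0.2


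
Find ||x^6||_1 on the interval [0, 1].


Step 1: ||f||_1 = (integral_0^1 |x^6|^1 dx)^(1/1)
     = (integral_0^1 x^6 dx)^(1/1)
Step 2: integral_0^1 x^6 dx = [x^7/(7)] from 0 to 1 = 1^7/7
     = 1/7 = 0.142857
Step 3: ||f||_1 = (0.142857)^(1/1) = 0.142857


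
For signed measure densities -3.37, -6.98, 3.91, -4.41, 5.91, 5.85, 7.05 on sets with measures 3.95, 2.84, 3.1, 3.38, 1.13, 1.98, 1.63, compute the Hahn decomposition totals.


Step 1: Compute signed measure on each set:
  Set 1: -3.37 * 3.95 = -13.3115
  Set 2: -6.98 * 2.84 = -19.8232
  Set 3: 3.91 * 3.1 = 12.121
  Set 4: -4.41 * 3.38 = -14.9058
  Set 5: 5.91 * 1.13 = 6.6783
  Set 6: 5.85 * 1.98 = 11.583
  Set 7: 7.05 * 1.63 = 11.4915
Step 2: Total signed measure = (-13.3115) + (-19.8232) + (12.121) + (-14.9058) + (6.6783) + (11.583) + (11.4915)
     = -6.1667
Step 3: Positive part mu+(X) = sum of positive contributions = 41.8738
Step 4: Negative part mu-(X) = |sum of negative contributions| = 48.0405


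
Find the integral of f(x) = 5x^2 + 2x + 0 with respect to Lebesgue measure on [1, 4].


The Lebesgue integral of a Riemann-integrable function agrees with the Riemann integral.
Antiderivative F(x) = (5/3)x^3 + (2/2)x^2 + 0x
F(4) = (5/3)*4^3 + (2/2)*4^2 + 0*4
     = (5/3)*64 + (2/2)*16 + 0*4
     = 106.666667 + 16 + 0
     = 122.666667
F(1) = 2.666667
Integral = F(4) - F(1) = 122.666667 - 2.666667 = 120


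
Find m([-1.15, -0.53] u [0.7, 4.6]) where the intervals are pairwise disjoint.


For pairwise disjoint intervals, m(union) = sum of lengths.
= (-0.53 - -1.15) + (4.6 - 0.7)
= 0.62 + 3.9
= 4.52


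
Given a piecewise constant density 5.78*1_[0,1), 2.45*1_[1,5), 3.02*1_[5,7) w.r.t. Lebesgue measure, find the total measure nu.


Integrate each piece of the Radon-Nikodym derivative:
Step 1: integral_0^1 5.78 dx = 5.78*(1-0) = 5.78*1 = 5.78
Step 2: integral_1^5 2.45 dx = 2.45*(5-1) = 2.45*4 = 9.8
Step 3: integral_5^7 3.02 dx = 3.02*(7-5) = 3.02*2 = 6.04
Total: 5.78 + 9.8 + 6.04 = 21.62


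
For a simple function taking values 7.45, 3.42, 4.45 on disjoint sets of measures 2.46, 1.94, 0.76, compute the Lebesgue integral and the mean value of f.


Step 1: Integral = sum(value_i * measure_i)
= 7.45*2.46 + 3.42*1.94 + 4.45*0.76
= 18.327 + 6.6348 + 3.382
= 28.3438
Step 2: Total measure of domain = 2.46 + 1.94 + 0.76 = 5.16
Step 3: Average value = 28.3438 / 5.16 = 5.492984


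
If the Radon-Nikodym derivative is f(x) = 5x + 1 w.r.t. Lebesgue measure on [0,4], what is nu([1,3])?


nu(A) = integral_A (dnu/dmu) dmu = integral_1^3 (5x + 1) dx
Step 1: Antiderivative F(x) = (5/2)x^2 + 1x
Step 2: F(3) = (5/2)*3^2 + 1*3 = 22.5 + 3 = 25.5
Step 3: F(1) = (5/2)*1^2 + 1*1 = 2.5 + 1 = 3.5
Step 4: nu([1,3]) = F(3) - F(1) = 25.5 - 3.5 = 22


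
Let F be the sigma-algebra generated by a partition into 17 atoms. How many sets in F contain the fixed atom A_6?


Each element of F is a union of some subset S of the 17 atoms.
The element contains A_6 iff A_6 is in S.
So we count subsets S of {A_1,...,A_17} with A_6 in S: choose freely among the other 16 atoms.
Count = 2^(17-1) = 2^16 = 65536.


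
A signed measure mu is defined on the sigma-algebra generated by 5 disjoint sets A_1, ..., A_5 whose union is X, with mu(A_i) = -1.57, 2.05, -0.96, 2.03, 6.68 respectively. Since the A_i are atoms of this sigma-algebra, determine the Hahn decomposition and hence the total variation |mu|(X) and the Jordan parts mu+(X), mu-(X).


Step 1: Every measurable set is a union of atoms (the cells / points), so a Hahn decomposition is
  obtained by grouping atoms by sign: P = union of atoms with mu > 0, N = union of the remaining atoms.
  Atoms in P (indices): 2, 4, 5;  atoms in N (indices): 1, 3
  Positive values: 2.05, 2.03, 6.68
  Negative values: -1.57, -0.96
Step 2: mu+(X) = mu(P) = sum of positive atom values = 10.76
Step 3: mu-(X) = -mu(N) = sum of |negative atom values| = 2.53
Step 4: |mu|(X) = mu+(X) + mu-(X) = 10.76 + 2.53 = 13.29


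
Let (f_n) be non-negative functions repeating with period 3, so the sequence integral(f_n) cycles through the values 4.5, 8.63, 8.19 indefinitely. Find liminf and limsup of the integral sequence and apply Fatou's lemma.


The sequence (integral(f_n)) is periodic with period 3, repeating the values 4.5, 8.63, 8.19 indefinitely.
Step 1: For a periodic sequence, every tail (a_m, a_(m+1), ...) contains all 3 period values infinitely often.
Step 2: Hence inf of every tail = min of the period values = min(4.5, 8.63, 8.19) = 4.5.
        liminf_n integral(f_n) = sup over m of (inf of tail from m) = 4.5.
Step 3: Similarly sup of every tail = max of the period values = 8.63.
        limsup_n integral(f_n) = 8.63.
Step 4: Fatou's lemma: integral(liminf_n f_n) <= liminf_n integral(f_n) = 4.5.
        So the integral of the pointwise liminf is at most 4.5.


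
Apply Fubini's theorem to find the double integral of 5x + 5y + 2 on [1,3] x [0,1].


By Fubini, integrate in x first, then y.
Step 1: Fix y, integrate over x in [1,3]:
  integral(5x + 5y + 2, x=1..3)
  = 5*(3^2 - 1^2)/2 + (5y + 2)*(3 - 1)
  = 20 + (5y + 2)*2
  = 20 + 10y + 4
  = 24 + 10y
Step 2: Integrate over y in [0,1]:
  integral(24 + 10y, y=0..1)
  = 24*1 + 10*(1^2 - 0^2)/2
  = 24 + 5
  = 29


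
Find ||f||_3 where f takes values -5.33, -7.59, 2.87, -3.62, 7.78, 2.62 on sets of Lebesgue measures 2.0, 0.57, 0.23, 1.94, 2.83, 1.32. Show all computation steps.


Step 1: Compute |f_i|^3 for each value:
  |-5.33|^3 = 151.419437
  |-7.59|^3 = 437.245479
  |2.87|^3 = 23.639903
  |-3.62|^3 = 47.437928
  |7.78|^3 = 470.910952
  |2.62|^3 = 17.984728
Step 2: Multiply by measures and sum:
  151.419437 * 2.0 = 302.838874
  437.245479 * 0.57 = 249.229923
  23.639903 * 0.23 = 5.437178
  47.437928 * 1.94 = 92.02958
  470.910952 * 2.83 = 1332.677994
  17.984728 * 1.32 = 23.739841
Sum = 302.838874 + 249.229923 + 5.437178 + 92.02958 + 1332.677994 + 23.739841 = 2005.95339
Step 3: Take the p-th root:
||f||_3 = (2005.95339)^(1/3) = 12.611699


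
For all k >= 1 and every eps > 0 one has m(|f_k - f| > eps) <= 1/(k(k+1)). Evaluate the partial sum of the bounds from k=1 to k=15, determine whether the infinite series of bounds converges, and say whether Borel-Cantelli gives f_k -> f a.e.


Step 1: List the terms 1/(k(k+1)) for k = 1 to 15:
  k=1: 0.5
  k=2: 0.166667
  k=3: 0.083333
  k=4: 0.05
  k=5: 0.033333
  k=6: 0.02381
  k=7: 0.017857
  k=8: 0.013889
  k=9: 0.011111
  k=10: 0.009091
  k=11: 0.007576
  k=12: 0.00641
  k=13: 0.005495
  k=14: 0.004762
  k=15: 0.004167
Step 2: Partial sum = 0.5 + 0.166667 + 0.083333 + 0.05 + 0.033333 + 0.02381 + 0.017857 + 0.013889 + 0.011111 + 0.009091 + 0.007576 + 0.00641 + 0.005495 + 0.004762 + 0.004167
     = 0.9375
Step 3: The full series sum_(k>=1) 1/(k(k+1)) converges (telescoping series sum 1/(k(k+1)) = 1; a constant multiple of a convergent series converges).
Step 4: Fix eps > 0. Since sum_k m(|f_k - f| > eps) < infinity, the Borel-Cantelli lemma gives
        m(limsup_k {|f_k - f| > eps}) = 0, i.e. for a.e. x, |f_k(x) - f(x)| <= eps for all large k.
        Applying this with eps = 1/j for j = 1, 2, ... and intersecting the countably many full-measure sets,
        for a.e. x we get limsup_k |f_k(x) - f(x)| <= 1/j for every j, hence f_k -> f almost everywhere.
Conclusion: series converges; Borel-Cantelli yields f_k -> f a.e.


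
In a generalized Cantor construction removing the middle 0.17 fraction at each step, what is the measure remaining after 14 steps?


Step 1: At each step, fraction remaining = 1 - 0.17 = 0.83
Step 2: After 14 steps, measure = (0.83)^14
Result = 0.073637


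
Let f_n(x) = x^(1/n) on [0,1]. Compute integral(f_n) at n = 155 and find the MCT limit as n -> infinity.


At n = 155: f_155(x) = x^(1/155).
Step 1: integral(x^(1/155), 0, 1) = [x^(1/155+1) / (1/155+1)] from 0 to 1
     = 1 / (1/155 + 1) = 1 / ((155+1)/155) = 155/(155+1)
     = 155/156 = 0.99359
Step 2: As n -> infinity, f_n(x) = x^(1/n) -> 1 for x in (0,1], and f_n is increasing in n.
By MCT, lim_n integral(f_n) = integral(lim_n f_n) = integral(1, 0, 1) = 1.
Step 3: Verify convergence: 155/156 = 0.99359 -> 1


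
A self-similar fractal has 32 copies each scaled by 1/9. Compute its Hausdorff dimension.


For a self-similar set with N copies scaled by 1/r:
dim_H = log(N)/log(r) = log(32)/log(9)
= 3.465736/2.197225
= 1.577324


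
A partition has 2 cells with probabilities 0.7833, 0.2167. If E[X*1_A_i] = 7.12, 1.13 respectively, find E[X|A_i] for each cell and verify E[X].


For each cell A_i: E[X|A_i] = E[X*1_A_i] / P(A_i)
Step 1: E[X|A_1] = 7.12 / 0.7833 = 9.089748
Step 2: E[X|A_2] = 1.13 / 0.2167 = 5.214582
Verification: E[X] = sum E[X*1_A_i] = 7.12 + 1.13 = 8.25


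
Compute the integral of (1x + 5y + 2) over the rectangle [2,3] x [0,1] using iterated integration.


By Fubini, integrate in x first, then y.
Step 1: Fix y, integrate over x in [2,3]:
  integral(1x + 5y + 2, x=2..3)
  = 1*(3^2 - 2^2)/2 + (5y + 2)*(3 - 2)
  = 2.5 + (5y + 2)*1
  = 2.5 + 5y + 2
  = 4.5 + 5y
Step 2: Integrate over y in [0,1]:
  integral(4.5 + 5y, y=0..1)
  = 4.5*1 + 5*(1^2 - 0^2)/2
  = 4.5 + 2.5
  = 7


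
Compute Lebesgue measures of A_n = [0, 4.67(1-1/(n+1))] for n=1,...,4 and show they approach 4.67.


By continuity of measure from below: if A_n increases to A, then m(A_n) -> m(A).
Here A = [0, 4.67], so m(A) = 4.67
Step 1: a_1 = 4.67*(1 - 1/2) = 2.335, m(A_1) = 2.335
Step 2: a_2 = 4.67*(1 - 1/3) = 3.1133, m(A_2) = 3.1133
Step 3: a_3 = 4.67*(1 - 1/4) = 3.5025, m(A_3) = 3.5025
Step 4: a_4 = 4.67*(1 - 1/5) = 3.736, m(A_4) = 3.736
Limit: m(A_n) -> m([0,4.67]) = 4.67


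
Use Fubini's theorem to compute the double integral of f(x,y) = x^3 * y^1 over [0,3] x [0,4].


By Fubini's theorem, the double integral factors as a product of single integrals:
Step 1: integral_0^3 x^3 dx = [x^4/4] from 0 to 3
     = 3^4/4 = 20.25
Step 2: integral_0^4 y^1 dy = [y^2/2] from 0 to 4
     = 4^2/2 = 8
Step 3: Double integral = 20.25 * 8 = 162


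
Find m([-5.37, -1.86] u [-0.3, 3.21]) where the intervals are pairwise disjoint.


For pairwise disjoint intervals, m(union) = sum of lengths.
= (-1.86 - -5.37) + (3.21 - -0.3)
= 3.51 + 3.51
= 7.02


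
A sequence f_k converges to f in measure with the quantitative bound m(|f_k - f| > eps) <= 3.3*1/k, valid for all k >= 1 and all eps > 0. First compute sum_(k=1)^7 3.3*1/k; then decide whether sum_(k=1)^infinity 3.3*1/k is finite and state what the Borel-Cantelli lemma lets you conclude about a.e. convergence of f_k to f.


Step 1: List the terms 3.3*1/k for k = 1 to 7:
  k=1: 3.3
  k=2: 1.65
  k=3: 1.1
  k=4: 0.825
  k=5: 0.66
  k=6: 0.55
  k=7: 0.471429
Step 2: Partial sum = 3.3 + 1.65 + 1.1 + 0.825 + 0.66 + 0.55 + 0.471429
     = 8.556429
Step 3: The full series sum_(k>=1) 3.3*1/k diverges (harmonic series, p = 1; a nonzero constant multiple of a divergent series diverges).
Step 4: The (first) Borel-Cantelli lemma requires a summable sequence of measures, so it does not apply here;
        from this bound alone no conclusion about a.e. convergence can be drawn (convergence in measure still
        gives an a.e.-convergent subsequence, but not a.e. convergence of the whole sequence).
Conclusion: series diverges; Borel-Cantelli is inconclusive about a.e. convergence of f_k.


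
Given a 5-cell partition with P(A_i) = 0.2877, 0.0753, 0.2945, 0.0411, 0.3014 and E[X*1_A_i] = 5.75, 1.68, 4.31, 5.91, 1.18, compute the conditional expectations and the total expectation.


For each cell A_i: E[X|A_i] = E[X*1_A_i] / P(A_i)
Step 1: E[X|A_1] = 5.75 / 0.2877 = 19.986097
Step 2: E[X|A_2] = 1.68 / 0.0753 = 22.310757
Step 3: E[X|A_3] = 4.31 / 0.2945 = 14.634975
Step 4: E[X|A_4] = 5.91 / 0.0411 = 143.79562
Step 5: E[X|A_5] = 1.18 / 0.3014 = 3.915063
Verification: E[X] = sum E[X*1_A_i] = 5.75 + 1.68 + 4.31 + 5.91 + 1.18 = 18.83


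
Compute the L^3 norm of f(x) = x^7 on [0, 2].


Step 1: ||f||_3 = (integral_0^2 |x^7|^3 dx)^(1/3)
     = (integral_0^2 x^21 dx)^(1/3)
Step 2: integral_0^2 x^21 dx = [x^22/(22)] from 0 to 2 = 2^22/22
     = 4194304/22 = 190650.181818
Step 3: ||f||_3 = (190650.181818)^(1/3) = 57.554472


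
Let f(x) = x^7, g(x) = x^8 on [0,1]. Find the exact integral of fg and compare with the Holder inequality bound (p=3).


Step 1: Exact integral of f*g = integral(x^15, 0, 1) = 1/16
     = 0.0625
Step 2: Holder bound with p=3, q=1.5:
  ||f||_p = (integral x^21 dx)^(1/3) = (1/22)^(1/3) = 0.356883
  ||g||_q = (integral x^12 dx)^(1/1.5) = (1/13)^(1/1.5) = 0.180872
Step 3: Holder bound = ||f||_p * ||g||_q = 0.356883 * 0.180872 = 0.06455
Verification: 0.0625 <= 0.06455 (Holder holds)


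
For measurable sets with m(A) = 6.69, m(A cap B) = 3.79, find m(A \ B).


m(A \ B) = m(A) - m(A n B)
= 6.69 - 3.79
= 2.9


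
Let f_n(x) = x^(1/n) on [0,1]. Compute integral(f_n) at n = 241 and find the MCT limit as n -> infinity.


At n = 241: f_241(x) = x^(1/241).
Step 1: integral(x^(1/241), 0, 1) = [x^(1/241+1) / (1/241+1)] from 0 to 1
     = 1 / (1/241 + 1) = 1 / ((241+1)/241) = 241/(241+1)
     = 241/242 = 0.995868
Step 2: As n -> infinity, f_n(x) = x^(1/n) -> 1 for x in (0,1], and f_n is increasing in n.
By MCT, lim_n integral(f_n) = integral(lim_n f_n) = integral(1, 0, 1) = 1.
Step 3: Verify convergence: 241/242 = 0.995868 -> 1


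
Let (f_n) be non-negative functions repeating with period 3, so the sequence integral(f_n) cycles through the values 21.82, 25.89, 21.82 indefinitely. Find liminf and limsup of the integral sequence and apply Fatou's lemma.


The sequence (integral(f_n)) is periodic with period 3, repeating the values 21.82, 25.89, 21.82 indefinitely.
Step 1: For a periodic sequence, every tail (a_m, a_(m+1), ...) contains all 3 period values infinitely often.
Step 2: Hence inf of every tail = min of the period values = min(21.82, 25.89, 21.82) = 21.82.
        liminf_n integral(f_n) = sup over m of (inf of tail from m) = 21.82.
Step 3: Similarly sup of every tail = max of the period values = 25.89.
        limsup_n integral(f_n) = 25.89.
Step 4: Fatou's lemma: integral(liminf_n f_n) <= liminf_n integral(f_n) = 21.82.
        So the integral of the pointwise liminf is at most 21.82.


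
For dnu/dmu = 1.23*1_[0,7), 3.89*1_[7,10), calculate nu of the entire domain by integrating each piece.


Integrate each piece of the Radon-Nikodym derivative:
Step 1: integral_0^7 1.23 dx = 1.23*(7-0) = 1.23*7 = 8.61
Step 2: integral_7^10 3.89 dx = 3.89*(10-7) = 3.89*3 = 11.67
Total: 8.61 + 11.67 = 20.28


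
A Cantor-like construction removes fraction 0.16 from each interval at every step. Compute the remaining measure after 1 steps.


Step 1: At each step, fraction remaining = 1 - 0.16 = 0.84
Step 2: After 1 steps, measure = (0.84)^1
Step 3: Computing the power step by step:
  After step 1: 0.84
Result = 0.84


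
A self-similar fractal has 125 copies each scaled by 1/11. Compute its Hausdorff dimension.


For a self-similar set with N copies scaled by 1/r:
dim_H = log(N)/log(r) = log(125)/log(11)
= 4.828314/2.397895
= 2.013563


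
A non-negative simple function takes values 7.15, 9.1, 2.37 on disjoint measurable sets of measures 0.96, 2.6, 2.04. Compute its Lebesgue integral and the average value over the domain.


Step 1: Integral = sum(value_i * measure_i)
= 7.15*0.96 + 9.1*2.6 + 2.37*2.04
= 6.864 + 23.66 + 4.8348
= 35.3588
Step 2: Total measure of domain = 0.96 + 2.6 + 2.04 = 5.6
Step 3: Average value = 35.3588 / 5.6 = 6.314071


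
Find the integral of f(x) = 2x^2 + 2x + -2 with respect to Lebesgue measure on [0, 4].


The Lebesgue integral of a Riemann-integrable function agrees with the Riemann integral.
Antiderivative F(x) = (2/3)x^3 + (2/2)x^2 + -2x
F(4) = (2/3)*4^3 + (2/2)*4^2 + -2*4
     = (2/3)*64 + (2/2)*16 + -2*4
     = 42.666667 + 16 + -8
     = 50.666667
F(0) = 0.0
Integral = F(4) - F(0) = 50.666667 - 0.0 = 50.666667


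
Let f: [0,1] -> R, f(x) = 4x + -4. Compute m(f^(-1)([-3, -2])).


f^(-1)([-3, -2]) = {x : -3 <= 4x + -4 <= -2}
Solving: (-3 - -4)/4 <= x <= (-2 - -4)/4
= [0.25, 0.5]
Intersecting with [0,1]: [0.25, 0.5]
Measure = 0.5 - 0.25 = 0.25


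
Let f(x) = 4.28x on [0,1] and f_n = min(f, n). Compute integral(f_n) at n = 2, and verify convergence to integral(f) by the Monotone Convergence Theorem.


f(x) = 4.28x on [0,1]; f_n(x) = min(4.28x, n). At n = 2:
Step 1: f(x) reaches 2 at x = 2/4.28 = 0.46729
Step 2: integral(f_2) = integral(4.28x, 0, 0.46729) + integral(2, 0.46729, 1)
       = 4.28*0.46729^2/2 + 2*(1 - 0.46729)
       = 0.46729 + 1.065421
       = 1.53271
Step 3: As n -> infinity, f_n increases to f, so by MCT integral(f_n) -> integral(f) = 4.28/2 = 2.14.
Convergence: integral(f_2) = 1.53271 -> 2.14 as n -> infinity


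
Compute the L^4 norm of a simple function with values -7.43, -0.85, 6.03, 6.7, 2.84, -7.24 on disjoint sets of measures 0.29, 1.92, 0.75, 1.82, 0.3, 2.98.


Step 1: Compute |f_i|^4 for each value:
  |-7.43|^4 = 3047.580984
  |-0.85|^4 = 0.522006
  |6.03|^4 = 1322.115049
  |6.7|^4 = 2015.1121
  |2.84|^4 = 65.053903
  |-7.24|^4 = 2747.60479
Step 2: Multiply by measures and sum:
  3047.580984 * 0.29 = 883.798485
  0.522006 * 1.92 = 1.002252
  1322.115049 * 0.75 = 991.586287
  2015.1121 * 1.82 = 3667.504022
  65.053903 * 0.3 = 19.516171
  2747.60479 * 2.98 = 8187.862273
Sum = 883.798485 + 1.002252 + 991.586287 + 3667.504022 + 19.516171 + 8187.862273 = 13751.26949
Step 3: Take the p-th root:
||f||_4 = (13751.26949)^(1/4) = 10.828934


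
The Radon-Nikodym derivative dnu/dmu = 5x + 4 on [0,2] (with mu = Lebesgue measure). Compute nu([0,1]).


nu(A) = integral_A (dnu/dmu) dmu = integral_0^1 (5x + 4) dx
Step 1: Antiderivative F(x) = (5/2)x^2 + 4x
Step 2: F(1) = (5/2)*1^2 + 4*1 = 2.5 + 4 = 6.5
Step 3: F(0) = (5/2)*0^2 + 4*0 = 0.0 + 0 = 0.0
Step 4: nu([0,1]) = F(1) - F(0) = 6.5 - 0.0 = 6.5


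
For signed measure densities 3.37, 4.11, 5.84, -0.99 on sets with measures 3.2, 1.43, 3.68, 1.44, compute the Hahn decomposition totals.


Step 1: Compute signed measure on each set:
  Set 1: 3.37 * 3.2 = 10.784
  Set 2: 4.11 * 1.43 = 5.8773
  Set 3: 5.84 * 3.68 = 21.4912
  Set 4: -0.99 * 1.44 = -1.4256
Step 2: Total signed measure = (10.784) + (5.8773) + (21.4912) + (-1.4256)
     = 36.7269
Step 3: Positive part mu+(X) = sum of positive contributions = 38.1525
Step 4: Negative part mu-(X) = |sum of negative contributions| = 1.4256


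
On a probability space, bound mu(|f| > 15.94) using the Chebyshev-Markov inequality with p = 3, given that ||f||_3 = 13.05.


Chebyshev/Markov inequality: mu(|f| > eps) <= (||f||_p / eps)^p
Step 1: ||f||_3 / eps = 13.05 / 15.94 = 0.818695
Step 2: Raise to power p = 3:
  (0.818695)^3 = 0.54874
Step 3: Therefore mu(|f| > 15.94) <= 0.54874


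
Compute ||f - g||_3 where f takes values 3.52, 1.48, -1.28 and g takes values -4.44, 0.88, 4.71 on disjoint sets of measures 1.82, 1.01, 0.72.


Step 1: Compute differences f_i - g_i:
  3.52 - -4.44 = 7.96
  1.48 - 0.88 = 0.6
  -1.28 - 4.71 = -5.99
Step 2: Compute |diff|^3 * measure for each set:
  |7.96|^3 * 1.82 = 504.358336 * 1.82 = 917.932172
  |0.6|^3 * 1.01 = 0.216 * 1.01 = 0.21816
  |-5.99|^3 * 0.72 = 214.921799 * 0.72 = 154.743695
Step 3: Sum = 1072.894027
Step 4: ||f-g||_3 = (1072.894027)^(1/3) = 10.237304


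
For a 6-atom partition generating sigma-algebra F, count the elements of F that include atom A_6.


Each element of F is a union of some subset S of the 6 atoms.
The element contains A_6 iff A_6 is in S.
So we count subsets S of {A_1,...,A_6} with A_6 in S: choose freely among the other 5 atoms.
Count = 2^(6-1) = 2^5 = 32.


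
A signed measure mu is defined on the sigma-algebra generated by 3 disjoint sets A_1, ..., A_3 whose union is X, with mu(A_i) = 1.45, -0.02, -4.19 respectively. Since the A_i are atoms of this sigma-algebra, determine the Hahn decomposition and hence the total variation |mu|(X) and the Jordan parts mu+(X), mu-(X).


Step 1: Every measurable set is a union of atoms (the cells / points), so a Hahn decomposition is
  obtained by grouping atoms by sign: P = union of atoms with mu > 0, N = union of the remaining atoms.
  Atoms in P (indices): 1;  atoms in N (indices): 2, 3
  Positive values: 1.45
  Negative values: -0.02, -4.19
Step 2: mu+(X) = mu(P) = sum of positive atom values = 1.45
Step 3: mu-(X) = -mu(N) = sum of |negative atom values| = 4.21
Step 4: |mu|(X) = mu+(X) + mu-(X) = 1.45 + 4.21 = 5.66


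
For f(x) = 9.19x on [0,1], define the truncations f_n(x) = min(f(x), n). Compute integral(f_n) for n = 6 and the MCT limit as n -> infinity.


f(x) = 9.19x on [0,1]; f_n(x) = min(9.19x, n). At n = 6:
Step 1: f(x) reaches 6 at x = 6/9.19 = 0.652884
Step 2: integral(f_6) = integral(9.19x, 0, 0.652884) + integral(6, 0.652884, 1)
       = 9.19*0.652884^2/2 + 6*(1 - 0.652884)
       = 1.958651 + 2.082699
       = 4.041349
Step 3: As n -> infinity, f_n increases to f, so by MCT integral(f_n) -> integral(f) = 9.19/2 = 4.595.
Convergence: integral(f_6) = 4.041349 -> 4.595 as n -> infinity


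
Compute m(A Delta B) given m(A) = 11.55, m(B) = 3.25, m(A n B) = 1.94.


m(A Delta B) = m(A) + m(B) - 2*m(A n B)
= 11.55 + 3.25 - 2*1.94
= 11.55 + 3.25 - 3.88
= 10.92


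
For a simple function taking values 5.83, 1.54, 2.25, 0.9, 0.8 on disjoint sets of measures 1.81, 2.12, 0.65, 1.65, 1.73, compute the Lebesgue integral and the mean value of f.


Step 1: Integral = sum(value_i * measure_i)
= 5.83*1.81 + 1.54*2.12 + 2.25*0.65 + 0.9*1.65 + 0.8*1.73
= 10.5523 + 3.2648 + 1.4625 + 1.485 + 1.384
= 18.1486
Step 2: Total measure of domain = 1.81 + 2.12 + 0.65 + 1.65 + 1.73 = 7.96
Step 3: Average value = 18.1486 / 7.96 = 2.279975


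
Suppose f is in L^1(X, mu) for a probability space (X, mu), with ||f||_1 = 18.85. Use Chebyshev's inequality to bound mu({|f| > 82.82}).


Chebyshev/Markov inequality: mu(|f| > eps) <= (||f||_p / eps)^p
Step 1: ||f||_1 / eps = 18.85 / 82.82 = 0.227602
Step 2: Raise to power p = 1:
  (0.227602)^1 = 0.227602
Step 3: Therefore mu(|f| > 82.82) <= 0.227602


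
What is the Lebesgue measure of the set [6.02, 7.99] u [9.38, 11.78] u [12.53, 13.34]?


For pairwise disjoint intervals, m(union) = sum of lengths.
= (7.99 - 6.02) + (11.78 - 9.38) + (13.34 - 12.53)
= 1.97 + 2.4 + 0.81
= 5.18


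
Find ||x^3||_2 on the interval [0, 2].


Step 1: ||f||_2 = (integral_0^2 |x^3|^2 dx)^(1/2)
     = (integral_0^2 x^6 dx)^(1/2)
Step 2: integral_0^2 x^6 dx = [x^7/(7)] from 0 to 2 = 2^7/7
     = 128/7 = 18.285714
Step 3: ||f||_2 = (18.285714)^(1/2) = 4.27618


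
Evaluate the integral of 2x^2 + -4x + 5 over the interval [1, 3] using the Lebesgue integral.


The Lebesgue integral of a Riemann-integrable function agrees with the Riemann integral.
Antiderivative F(x) = (2/3)x^3 + (-4/2)x^2 + 5x
F(3) = (2/3)*3^3 + (-4/2)*3^2 + 5*3
     = (2/3)*27 + (-4/2)*9 + 5*3
     = 18 + -18 + 15
     = 15
F(1) = 3.666667
Integral = F(3) - F(1) = 15 - 3.666667 = 11.333333


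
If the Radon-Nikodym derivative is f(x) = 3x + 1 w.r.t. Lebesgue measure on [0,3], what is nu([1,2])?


nu(A) = integral_A (dnu/dmu) dmu = integral_1^2 (3x + 1) dx
Step 1: Antiderivative F(x) = (3/2)x^2 + 1x
Step 2: F(2) = (3/2)*2^2 + 1*2 = 6 + 2 = 8
Step 3: F(1) = (3/2)*1^2 + 1*1 = 1.5 + 1 = 2.5
Step 4: nu([1,2]) = F(2) - F(1) = 8 - 2.5 = 5.5


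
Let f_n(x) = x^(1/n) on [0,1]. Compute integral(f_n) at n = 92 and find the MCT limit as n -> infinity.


At n = 92: f_92(x) = x^(1/92).
Step 1: integral(x^(1/92), 0, 1) = [x^(1/92+1) / (1/92+1)] from 0 to 1
     = 1 / (1/92 + 1) = 1 / ((92+1)/92) = 92/(92+1)
     = 92/93 = 0.989247
Step 2: As n -> infinity, f_n(x) = x^(1/n) -> 1 for x in (0,1], and f_n is increasing in n.
By MCT, lim_n integral(f_n) = integral(lim_n f_n) = integral(1, 0, 1) = 1.
Step 3: Verify convergence: 92/93 = 0.989247 -> 1


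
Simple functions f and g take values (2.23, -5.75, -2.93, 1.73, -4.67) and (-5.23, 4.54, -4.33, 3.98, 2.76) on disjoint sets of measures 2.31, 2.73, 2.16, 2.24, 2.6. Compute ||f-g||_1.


Step 1: Compute differences f_i - g_i:
  2.23 - -5.23 = 7.46
  -5.75 - 4.54 = -10.29
  -2.93 - -4.33 = 1.4
  1.73 - 3.98 = -2.25
  -4.67 - 2.76 = -7.43
Step 2: Compute |diff|^1 * measure for each set:
  |7.46|^1 * 2.31 = 7.46 * 2.31 = 17.2326
  |-10.29|^1 * 2.73 = 10.29 * 2.73 = 28.0917
  |1.4|^1 * 2.16 = 1.4 * 2.16 = 3.024
  |-2.25|^1 * 2.24 = 2.25 * 2.24 = 5.04
  |-7.43|^1 * 2.6 = 7.43 * 2.6 = 19.318
Step 3: Sum = 72.7063
Step 4: ||f-g||_1 = (72.7063)^(1/1) = 72.7063


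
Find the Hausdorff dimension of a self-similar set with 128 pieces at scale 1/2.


For a self-similar set with N copies scaled by 1/r:
dim_H = log(N)/log(r) = log(128)/log(2)
= 4.85203/0.693147
= 7


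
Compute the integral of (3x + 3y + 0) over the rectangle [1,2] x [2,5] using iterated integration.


By Fubini, integrate in x first, then y.
Step 1: Fix y, integrate over x in [1,2]:
  integral(3x + 3y + 0, x=1..2)
  = 3*(2^2 - 1^2)/2 + (3y + 0)*(2 - 1)
  = 4.5 + (3y + 0)*1
  = 4.5 + 3y + 0
  = 4.5 + 3y
Step 2: Integrate over y in [2,5]:
  integral(4.5 + 3y, y=2..5)
  = 4.5*3 + 3*(5^2 - 2^2)/2
  = 13.5 + 31.5
  = 45
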